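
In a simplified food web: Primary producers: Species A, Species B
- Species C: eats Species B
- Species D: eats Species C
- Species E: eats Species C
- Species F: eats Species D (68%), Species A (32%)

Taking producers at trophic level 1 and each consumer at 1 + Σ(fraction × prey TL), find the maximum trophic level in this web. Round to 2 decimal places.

3.36

Species C: 1 + 1 = 2
Species D: 1 + 2 = 3
Species E: 1 + 2 = 3
Species F: 1 + (0.68×3 + 0.32×1) = 3.36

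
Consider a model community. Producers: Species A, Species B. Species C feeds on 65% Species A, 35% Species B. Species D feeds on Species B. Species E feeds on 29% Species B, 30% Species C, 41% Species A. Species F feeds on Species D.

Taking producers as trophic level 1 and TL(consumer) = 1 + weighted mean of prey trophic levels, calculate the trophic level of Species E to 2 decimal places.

Species C: 1 + (0.65×1 + 0.35×1) = 2
Species D: 1 + 1 = 2
Species E: 1 + (0.29×1 + 0.3×2 + 0.41×1) = 2.3
Species F: 1 + 2 = 3

2.30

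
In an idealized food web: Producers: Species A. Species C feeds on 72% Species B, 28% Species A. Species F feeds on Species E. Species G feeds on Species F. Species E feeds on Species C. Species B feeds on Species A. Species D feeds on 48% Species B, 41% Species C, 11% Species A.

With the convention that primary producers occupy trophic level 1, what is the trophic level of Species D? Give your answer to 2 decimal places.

Species B: 1 + 1 = 2
Species C: 1 + (0.72×2 + 0.28×1) = 2.72
Species D: 1 + (0.48×2 + 0.41×2.72 + 0.11×1) = 3.1852
Species E: 1 + 2.72 = 3.72
Species F: 1 + 3.72 = 4.72
Species G: 1 + 4.72 = 5.72

3.19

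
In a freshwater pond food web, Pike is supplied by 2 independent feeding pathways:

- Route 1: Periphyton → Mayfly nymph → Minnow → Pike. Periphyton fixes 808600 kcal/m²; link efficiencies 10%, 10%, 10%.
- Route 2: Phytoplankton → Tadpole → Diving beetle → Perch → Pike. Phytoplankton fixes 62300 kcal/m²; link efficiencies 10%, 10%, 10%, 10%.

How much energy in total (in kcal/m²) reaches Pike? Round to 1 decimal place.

814.8 kcal/m²

Route 1: 808600 × 0.1 × 0.1 × 0.1 = 808.6 kcal/m²
Route 2: 62300 × 0.1 × 0.1 × 0.1 × 0.1 = 6.23 kcal/m²
Total at Pike: 808.6 + 6.23 = 814.83 kcal/m²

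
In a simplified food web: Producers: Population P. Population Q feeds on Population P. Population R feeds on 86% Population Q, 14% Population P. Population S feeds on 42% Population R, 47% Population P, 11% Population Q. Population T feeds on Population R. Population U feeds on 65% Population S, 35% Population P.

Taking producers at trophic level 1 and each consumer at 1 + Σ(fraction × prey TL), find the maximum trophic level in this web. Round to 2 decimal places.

3.86

Population Q: 1 + 1 = 2
Population R: 1 + (0.86×2 + 0.14×1) = 2.86
Population S: 1 + (0.42×2.86 + 0.47×1 + 0.11×2) = 2.8912
Population T: 1 + 2.86 = 3.86
Population U: 1 + (0.65×2.8912 + 0.35×1) = 3.22928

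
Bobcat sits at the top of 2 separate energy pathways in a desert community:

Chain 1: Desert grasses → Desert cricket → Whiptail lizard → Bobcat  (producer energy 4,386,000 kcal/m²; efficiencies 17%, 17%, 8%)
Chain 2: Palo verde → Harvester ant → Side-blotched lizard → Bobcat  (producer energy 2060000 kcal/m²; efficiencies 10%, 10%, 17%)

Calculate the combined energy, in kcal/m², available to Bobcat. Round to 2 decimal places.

Chain 1: 4386000 × 0.17 × 0.17 × 0.08 = 10140.432 kcal/m²
Chain 2: 2060000 × 0.1 × 0.1 × 0.17 = 3502 kcal/m²
Total at Bobcat: 10140.432 + 3502 = 13642.432 kcal/m²

13642.43 kcal/m²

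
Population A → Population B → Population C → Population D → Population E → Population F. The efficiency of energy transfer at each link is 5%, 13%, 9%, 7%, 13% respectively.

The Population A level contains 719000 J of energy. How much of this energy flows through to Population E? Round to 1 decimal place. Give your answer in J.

Population B: 719000 × 0.05 = 35950 J
Population C: 35950 × 0.13 = 4673.5 J
Population D: 4673.5 × 0.09 = 420.615 J
Population E: 420.615 × 0.07 = 29.44305 J

29.4 J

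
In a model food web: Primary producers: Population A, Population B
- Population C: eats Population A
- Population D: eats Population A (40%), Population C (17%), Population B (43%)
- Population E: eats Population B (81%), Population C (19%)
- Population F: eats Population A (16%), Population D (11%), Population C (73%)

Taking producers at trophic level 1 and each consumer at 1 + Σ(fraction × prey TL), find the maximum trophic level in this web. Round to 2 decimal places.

Population C: 1 + 1 = 2
Population D: 1 + (0.4×1 + 0.17×2 + 0.43×1) = 2.17
Population E: 1 + (0.81×1 + 0.19×2) = 2.19
Population F: 1 + (0.16×1 + 0.11×2.17 + 0.73×2) = 2.8587

2.86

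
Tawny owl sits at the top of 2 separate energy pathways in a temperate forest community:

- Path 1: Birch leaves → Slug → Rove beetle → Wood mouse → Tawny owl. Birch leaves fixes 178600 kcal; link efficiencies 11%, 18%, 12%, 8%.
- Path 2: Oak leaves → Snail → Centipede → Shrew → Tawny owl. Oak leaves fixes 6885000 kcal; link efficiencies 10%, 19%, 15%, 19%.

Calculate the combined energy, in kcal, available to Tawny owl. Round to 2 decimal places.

Path 1: 178600 × 0.11 × 0.18 × 0.12 × 0.08 = 33.948288 kcal
Path 2: 6885000 × 0.1 × 0.19 × 0.15 × 0.19 = 3728.2275 kcal
Total at Tawny owl: 33.948288 + 3728.2275 = 3762.175788 kcal

3762.18 kcal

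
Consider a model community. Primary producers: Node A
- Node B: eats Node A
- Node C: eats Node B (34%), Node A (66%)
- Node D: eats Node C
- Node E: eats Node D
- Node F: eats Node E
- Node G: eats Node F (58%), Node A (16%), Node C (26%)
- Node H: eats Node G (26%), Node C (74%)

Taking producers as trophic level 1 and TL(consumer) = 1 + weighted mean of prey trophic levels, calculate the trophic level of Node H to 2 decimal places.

Node B: 1 + 1 = 2
Node C: 1 + (0.34×2 + 0.66×1) = 2.34
Node D: 1 + 2.34 = 3.34
Node E: 1 + 3.34 = 4.34
Node F: 1 + 4.34 = 5.34
Node G: 1 + (0.58×5.34 + 0.16×1 + 0.26×2.34) = 4.8656
Node H: 1 + (0.26×4.8656 + 0.74×2.34) = 3.996656

4.00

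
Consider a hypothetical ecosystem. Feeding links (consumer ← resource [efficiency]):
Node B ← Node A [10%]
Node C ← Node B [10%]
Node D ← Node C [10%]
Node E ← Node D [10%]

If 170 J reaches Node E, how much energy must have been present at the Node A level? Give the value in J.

1700000 J

Cumulative transfer efficiency: 0.1 × 0.1 × 0.1 × 0.1 = 0.0001
Node A energy = 170 / 0.0001 = 1700000 J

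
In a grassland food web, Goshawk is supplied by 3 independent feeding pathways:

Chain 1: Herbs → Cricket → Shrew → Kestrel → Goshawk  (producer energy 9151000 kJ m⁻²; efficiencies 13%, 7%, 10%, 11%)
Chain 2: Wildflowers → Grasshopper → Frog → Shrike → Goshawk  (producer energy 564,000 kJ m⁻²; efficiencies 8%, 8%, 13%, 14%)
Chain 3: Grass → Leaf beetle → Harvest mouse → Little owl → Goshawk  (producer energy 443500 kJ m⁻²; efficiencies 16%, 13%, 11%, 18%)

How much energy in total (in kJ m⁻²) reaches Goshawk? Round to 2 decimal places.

1164.36 kJ m⁻²

Chain 1: 9151000 × 0.13 × 0.07 × 0.1 × 0.11 = 916.0151 kJ m⁻²
Chain 2: 564000 × 0.08 × 0.08 × 0.13 × 0.14 = 65.69472 kJ m⁻²
Chain 3: 443500 × 0.16 × 0.13 × 0.11 × 0.18 = 182.65104 kJ m⁻²
Total at Goshawk: 916.0151 + 65.69472 + 182.65104 = 1164.36086 kJ m⁻²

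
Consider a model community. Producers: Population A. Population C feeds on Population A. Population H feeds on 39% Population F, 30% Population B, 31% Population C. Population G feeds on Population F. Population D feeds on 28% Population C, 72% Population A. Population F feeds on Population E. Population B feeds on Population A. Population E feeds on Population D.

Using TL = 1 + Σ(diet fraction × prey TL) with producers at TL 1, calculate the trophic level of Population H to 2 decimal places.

Population B: 1 + 1 = 2
Population C: 1 + 1 = 2
Population D: 1 + (0.28×2 + 0.72×1) = 2.28
Population E: 1 + 2.28 = 3.28
Population F: 1 + 3.28 = 4.28
Population G: 1 + 4.28 = 5.28
Population H: 1 + (0.39×4.28 + 0.3×2 + 0.31×2) = 3.8892

3.89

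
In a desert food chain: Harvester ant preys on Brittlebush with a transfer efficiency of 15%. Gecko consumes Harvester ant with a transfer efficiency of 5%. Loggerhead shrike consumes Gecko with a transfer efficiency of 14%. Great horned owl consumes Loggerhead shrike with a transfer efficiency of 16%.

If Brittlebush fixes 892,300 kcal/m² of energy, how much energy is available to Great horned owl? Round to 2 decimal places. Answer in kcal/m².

149.91 kcal/m²

Harvester ant: 892300 × 0.15 = 133845 kcal/m²
Gecko: 133845 × 0.05 = 6692.25 kcal/m²
Loggerhead shrike: 6692.25 × 0.14 = 936.915 kcal/m²
Great horned owl: 936.915 × 0.16 = 149.9064 kcal/m²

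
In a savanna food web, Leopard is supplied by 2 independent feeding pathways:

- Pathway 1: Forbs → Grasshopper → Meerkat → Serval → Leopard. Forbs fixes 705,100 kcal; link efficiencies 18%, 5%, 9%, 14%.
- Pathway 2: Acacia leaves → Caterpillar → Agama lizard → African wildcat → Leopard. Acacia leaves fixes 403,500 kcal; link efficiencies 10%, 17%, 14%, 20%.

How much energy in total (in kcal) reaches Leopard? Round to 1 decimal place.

272.0 kcal

Pathway 1: 705100 × 0.18 × 0.05 × 0.09 × 0.14 = 79.95834 kcal
Pathway 2: 403500 × 0.1 × 0.17 × 0.14 × 0.2 = 192.066 kcal
Total at Leopard: 79.95834 + 192.066 = 272.02434 kcal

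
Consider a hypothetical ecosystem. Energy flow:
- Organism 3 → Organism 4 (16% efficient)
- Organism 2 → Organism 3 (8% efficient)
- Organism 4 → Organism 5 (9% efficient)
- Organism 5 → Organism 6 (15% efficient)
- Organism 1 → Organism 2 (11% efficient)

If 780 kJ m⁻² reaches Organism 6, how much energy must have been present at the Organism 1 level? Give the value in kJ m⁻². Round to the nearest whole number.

Cumulative transfer efficiency: 0.11 × 0.08 × 0.16 × 0.09 × 0.15 = 0.000019008
Organism 1 energy = 780 / 0.000019008 = 41035354 kJ m⁻²

41035354 kJ m⁻²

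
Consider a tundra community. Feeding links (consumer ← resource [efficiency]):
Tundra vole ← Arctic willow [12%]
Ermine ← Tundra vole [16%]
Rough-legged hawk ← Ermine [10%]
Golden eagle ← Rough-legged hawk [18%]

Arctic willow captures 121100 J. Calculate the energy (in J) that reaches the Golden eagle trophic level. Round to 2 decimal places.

Tundra vole: 121100 × 0.12 = 14532 J
Ermine: 14532 × 0.16 = 2325.12 J
Rough-legged hawk: 2325.12 × 0.1 = 232.512 J
Golden eagle: 232.512 × 0.18 = 41.85216 J

41.85 J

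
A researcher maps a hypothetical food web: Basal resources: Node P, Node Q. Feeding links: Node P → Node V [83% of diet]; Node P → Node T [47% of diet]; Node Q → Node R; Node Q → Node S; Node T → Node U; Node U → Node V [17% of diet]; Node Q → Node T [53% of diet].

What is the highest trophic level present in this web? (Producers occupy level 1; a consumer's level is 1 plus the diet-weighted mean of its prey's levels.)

Node R: 1 + 1 = 2
Node S: 1 + 1 = 2
Node T: 1 + (0.47×1 + 0.53×1) = 2
Node U: 1 + 2 = 3
Node V: 1 + (0.17×3 + 0.83×1) = 2.34

3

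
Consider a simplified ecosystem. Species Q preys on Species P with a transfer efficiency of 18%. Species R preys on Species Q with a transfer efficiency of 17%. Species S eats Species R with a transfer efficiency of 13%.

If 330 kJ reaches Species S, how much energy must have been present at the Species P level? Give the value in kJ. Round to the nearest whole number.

82956 kJ

Cumulative transfer efficiency: 0.18 × 0.17 × 0.13 = 0.003978
Species P energy = 330 / 0.003978 = 82956 kJ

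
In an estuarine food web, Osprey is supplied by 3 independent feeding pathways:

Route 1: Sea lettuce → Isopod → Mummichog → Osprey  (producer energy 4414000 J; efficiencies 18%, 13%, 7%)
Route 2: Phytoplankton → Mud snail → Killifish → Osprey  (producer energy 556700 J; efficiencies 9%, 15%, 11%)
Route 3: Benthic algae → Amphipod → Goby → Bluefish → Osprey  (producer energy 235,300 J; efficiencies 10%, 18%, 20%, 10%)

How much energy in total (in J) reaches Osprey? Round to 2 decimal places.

8141.54 J

Route 1: 4414000 × 0.18 × 0.13 × 0.07 = 7230.132 J
Route 2: 556700 × 0.09 × 0.15 × 0.11 = 826.6995 J
Route 3: 235300 × 0.1 × 0.18 × 0.2 × 0.1 = 84.708 J
Total at Osprey: 7230.132 + 826.6995 + 84.708 = 8141.5395 J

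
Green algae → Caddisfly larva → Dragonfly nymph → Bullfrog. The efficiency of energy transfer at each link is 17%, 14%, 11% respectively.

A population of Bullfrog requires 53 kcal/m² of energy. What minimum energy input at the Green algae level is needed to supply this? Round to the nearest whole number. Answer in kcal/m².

Cumulative transfer efficiency: 0.17 × 0.14 × 0.11 = 0.002618
Green algae energy = 53 / 0.002618 = 20244 kcal/m²

20244 kcal/m²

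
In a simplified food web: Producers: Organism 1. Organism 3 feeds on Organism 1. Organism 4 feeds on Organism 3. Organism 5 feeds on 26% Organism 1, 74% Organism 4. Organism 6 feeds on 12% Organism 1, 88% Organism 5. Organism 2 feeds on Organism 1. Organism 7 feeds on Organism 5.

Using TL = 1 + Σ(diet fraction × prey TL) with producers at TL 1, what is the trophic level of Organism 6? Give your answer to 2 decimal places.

4.18

Organism 2: 1 + 1 = 2
Organism 3: 1 + 1 = 2
Organism 4: 1 + 2 = 3
Organism 5: 1 + (0.26×1 + 0.74×3) = 3.48
Organism 6: 1 + (0.12×1 + 0.88×3.48) = 4.1824
Organism 7: 1 + 3.48 = 4.48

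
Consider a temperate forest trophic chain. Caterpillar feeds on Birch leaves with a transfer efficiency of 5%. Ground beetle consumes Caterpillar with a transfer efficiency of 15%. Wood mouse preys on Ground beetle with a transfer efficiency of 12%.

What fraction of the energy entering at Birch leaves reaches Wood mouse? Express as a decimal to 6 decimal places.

Product of link efficiencies: 0.05 × 0.15 × 0.12 = 0.0009

0.000900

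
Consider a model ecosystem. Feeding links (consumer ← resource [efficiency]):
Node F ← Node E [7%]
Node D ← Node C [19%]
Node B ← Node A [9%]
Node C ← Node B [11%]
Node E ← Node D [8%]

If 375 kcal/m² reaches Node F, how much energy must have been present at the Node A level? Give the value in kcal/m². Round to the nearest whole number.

35600365 kcal/m²

Cumulative transfer efficiency: 0.09 × 0.11 × 0.19 × 0.08 × 0.07 = 0.0000105336
Node A energy = 375 / 0.0000105336 = 35600365 kcal/m²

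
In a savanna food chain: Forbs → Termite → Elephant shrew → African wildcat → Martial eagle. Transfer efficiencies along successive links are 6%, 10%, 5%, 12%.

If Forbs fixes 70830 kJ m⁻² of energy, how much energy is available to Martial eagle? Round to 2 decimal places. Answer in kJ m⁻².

Termite: 70830 × 0.06 = 4249.8 kJ m⁻²
Elephant shrew: 4249.8 × 0.1 = 424.98 kJ m⁻²
African wildcat: 424.98 × 0.05 = 21.249 kJ m⁻²
Martial eagle: 21.249 × 0.12 = 2.54988 kJ m⁻²

2.55 kJ m⁻²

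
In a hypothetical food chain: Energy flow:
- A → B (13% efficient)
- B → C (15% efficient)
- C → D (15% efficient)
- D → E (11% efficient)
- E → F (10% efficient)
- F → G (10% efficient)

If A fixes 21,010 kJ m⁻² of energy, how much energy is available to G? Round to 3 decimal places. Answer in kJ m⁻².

B: 21010 × 0.13 = 2731.3 kJ m⁻²
C: 2731.3 × 0.15 = 409.695 kJ m⁻²
D: 409.695 × 0.15 = 61.45425 kJ m⁻²
E: 61.45425 × 0.11 = 6.7599675 kJ m⁻²
F: 6.7599675 × 0.1 = 0.67599675 kJ m⁻²
G: 0.67599675 × 0.1 = 0.067599675 kJ m⁻²

0.068 kJ m⁻²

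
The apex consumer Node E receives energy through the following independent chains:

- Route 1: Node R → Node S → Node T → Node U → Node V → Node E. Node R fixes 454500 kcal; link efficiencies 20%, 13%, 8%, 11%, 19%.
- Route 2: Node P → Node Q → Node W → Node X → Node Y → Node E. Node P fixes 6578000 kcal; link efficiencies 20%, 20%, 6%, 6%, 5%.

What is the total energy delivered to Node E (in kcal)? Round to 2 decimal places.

Route 1: 454500 × 0.2 × 0.13 × 0.08 × 0.11 × 0.19 = 19.758024 kcal
Route 2: 6578000 × 0.2 × 0.2 × 0.06 × 0.06 × 0.05 = 47.3616 kcal
Total at Node E: 19.758024 + 47.3616 = 67.119624 kcal

67.12 kcal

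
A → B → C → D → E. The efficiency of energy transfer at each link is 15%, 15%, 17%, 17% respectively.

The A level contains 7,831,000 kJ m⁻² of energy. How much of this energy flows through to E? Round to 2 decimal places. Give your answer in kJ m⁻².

B: 7831000 × 0.15 = 1174650 kJ m⁻²
C: 1174650 × 0.15 = 176197.5 kJ m⁻²
D: 176197.5 × 0.17 = 29953.575 kJ m⁻²
E: 29953.575 × 0.17 = 5092.10775 kJ m⁻²

5092.11 kJ m⁻²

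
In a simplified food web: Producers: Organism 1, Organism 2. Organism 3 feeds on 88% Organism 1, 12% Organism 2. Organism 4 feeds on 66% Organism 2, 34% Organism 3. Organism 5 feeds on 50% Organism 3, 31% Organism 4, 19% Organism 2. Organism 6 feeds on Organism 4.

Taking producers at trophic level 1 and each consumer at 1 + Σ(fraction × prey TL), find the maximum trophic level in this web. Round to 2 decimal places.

3.34

Organism 3: 1 + (0.88×1 + 0.12×1) = 2
Organism 4: 1 + (0.66×1 + 0.34×2) = 2.34
Organism 5: 1 + (0.5×2 + 0.31×2.34 + 0.19×1) = 2.9154
Organism 6: 1 + 2.34 = 3.34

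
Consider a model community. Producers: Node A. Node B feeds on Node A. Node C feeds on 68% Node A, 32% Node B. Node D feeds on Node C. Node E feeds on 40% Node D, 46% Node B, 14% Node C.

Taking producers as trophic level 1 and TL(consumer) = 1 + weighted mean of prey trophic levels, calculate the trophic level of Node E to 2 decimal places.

Node B: 1 + 1 = 2
Node C: 1 + (0.68×1 + 0.32×2) = 2.32
Node D: 1 + 2.32 = 3.32
Node E: 1 + (0.4×3.32 + 0.46×2 + 0.14×2.32) = 3.5728

3.57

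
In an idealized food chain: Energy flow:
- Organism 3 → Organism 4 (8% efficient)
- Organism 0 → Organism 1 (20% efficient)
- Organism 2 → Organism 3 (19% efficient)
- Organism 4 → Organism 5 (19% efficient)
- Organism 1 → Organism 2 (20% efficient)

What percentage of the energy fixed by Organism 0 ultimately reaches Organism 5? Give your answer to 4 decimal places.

0.0116%

Product of link efficiencies: 0.2 × 0.2 × 0.19 × 0.08 × 0.19 = 0.00011552
As a percentage: 0.00011552 × 100 = 0.0116%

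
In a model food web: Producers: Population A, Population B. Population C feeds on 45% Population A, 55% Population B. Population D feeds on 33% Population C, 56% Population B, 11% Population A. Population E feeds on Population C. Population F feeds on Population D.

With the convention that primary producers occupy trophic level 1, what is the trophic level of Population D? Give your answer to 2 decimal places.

Population C: 1 + (0.45×1 + 0.55×1) = 2
Population D: 1 + (0.33×2 + 0.56×1 + 0.11×1) = 2.33
Population E: 1 + 2 = 3
Population F: 1 + 2.33 = 3.33

2.33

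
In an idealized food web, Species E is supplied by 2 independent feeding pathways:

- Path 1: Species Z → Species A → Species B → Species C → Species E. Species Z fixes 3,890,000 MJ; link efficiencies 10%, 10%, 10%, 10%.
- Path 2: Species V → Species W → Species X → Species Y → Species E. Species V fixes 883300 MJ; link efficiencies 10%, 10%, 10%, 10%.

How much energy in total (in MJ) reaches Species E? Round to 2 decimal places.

Path 1: 3890000 × 0.1 × 0.1 × 0.1 × 0.1 = 389 MJ
Path 2: 883300 × 0.1 × 0.1 × 0.1 × 0.1 = 88.33 MJ
Total at Species E: 389 + 88.33 = 477.33 MJ

477.33 MJ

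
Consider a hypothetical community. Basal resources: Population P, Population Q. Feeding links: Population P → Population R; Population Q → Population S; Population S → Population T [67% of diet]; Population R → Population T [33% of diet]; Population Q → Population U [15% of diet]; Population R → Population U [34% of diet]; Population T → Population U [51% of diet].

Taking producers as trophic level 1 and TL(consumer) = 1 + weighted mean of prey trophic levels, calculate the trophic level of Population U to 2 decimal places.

3.36

Population R: 1 + 1 = 2
Population S: 1 + 1 = 2
Population T: 1 + (0.67×2 + 0.33×2) = 3
Population U: 1 + (0.15×1 + 0.34×2 + 0.51×3) = 3.36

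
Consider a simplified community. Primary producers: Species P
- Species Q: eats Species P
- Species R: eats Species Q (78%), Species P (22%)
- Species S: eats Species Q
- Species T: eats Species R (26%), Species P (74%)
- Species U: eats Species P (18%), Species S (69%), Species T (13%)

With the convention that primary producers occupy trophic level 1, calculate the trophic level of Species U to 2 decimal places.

3.57

Species Q: 1 + 1 = 2
Species R: 1 + (0.78×2 + 0.22×1) = 2.78
Species S: 1 + 2 = 3
Species T: 1 + (0.26×2.78 + 0.74×1) = 2.4628
Species U: 1 + (0.18×1 + 0.69×3 + 0.13×2.4628) = 3.570164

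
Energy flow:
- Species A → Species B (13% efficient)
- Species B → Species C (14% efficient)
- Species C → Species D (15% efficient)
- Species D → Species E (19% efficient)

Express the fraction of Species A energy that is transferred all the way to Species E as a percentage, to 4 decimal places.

Product of link efficiencies: 0.13 × 0.14 × 0.15 × 0.19 = 0.0005187
As a percentage: 0.0005187 × 100 = 0.0519%

0.0519%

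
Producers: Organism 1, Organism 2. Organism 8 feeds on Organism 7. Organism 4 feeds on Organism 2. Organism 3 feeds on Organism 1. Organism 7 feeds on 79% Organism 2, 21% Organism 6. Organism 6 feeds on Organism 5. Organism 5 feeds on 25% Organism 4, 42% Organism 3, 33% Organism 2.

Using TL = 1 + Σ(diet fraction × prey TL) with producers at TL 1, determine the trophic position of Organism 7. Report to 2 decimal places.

Organism 3: 1 + 1 = 2
Organism 4: 1 + 1 = 2
Organism 5: 1 + (0.25×2 + 0.42×2 + 0.33×1) = 2.67
Organism 6: 1 + 2.67 = 3.67
Organism 7: 1 + (0.79×1 + 0.21×3.67) = 2.5607
Organism 8: 1 + 2.5607 = 3.5607

2.56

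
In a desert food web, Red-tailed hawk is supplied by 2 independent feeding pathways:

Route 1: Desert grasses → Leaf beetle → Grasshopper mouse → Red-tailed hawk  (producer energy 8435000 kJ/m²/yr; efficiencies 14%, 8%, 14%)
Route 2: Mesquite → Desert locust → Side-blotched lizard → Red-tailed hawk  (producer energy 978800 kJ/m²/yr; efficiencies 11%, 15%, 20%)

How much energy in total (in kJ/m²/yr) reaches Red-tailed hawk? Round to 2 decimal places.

16456.12 kJ/m²/yr

Route 1: 8435000 × 0.14 × 0.08 × 0.14 = 13226.08 kJ/m²/yr
Route 2: 978800 × 0.11 × 0.15 × 0.2 = 3230.04 kJ/m²/yr
Total at Red-tailed hawk: 13226.08 + 3230.04 = 16456.12 kJ/m²/yr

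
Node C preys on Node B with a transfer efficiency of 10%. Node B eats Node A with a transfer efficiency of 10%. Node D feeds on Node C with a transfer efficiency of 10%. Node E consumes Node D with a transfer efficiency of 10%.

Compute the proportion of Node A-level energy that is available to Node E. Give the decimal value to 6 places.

Product of link efficiencies: 0.1 × 0.1 × 0.1 × 0.1 = 0.0001

0.000100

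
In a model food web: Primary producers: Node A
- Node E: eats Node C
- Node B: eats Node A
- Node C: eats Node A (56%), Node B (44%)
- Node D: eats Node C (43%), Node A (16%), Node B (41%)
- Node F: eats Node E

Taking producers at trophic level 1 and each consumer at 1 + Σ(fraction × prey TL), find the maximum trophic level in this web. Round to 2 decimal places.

Node B: 1 + 1 = 2
Node C: 1 + (0.56×1 + 0.44×2) = 2.44
Node D: 1 + (0.43×2.44 + 0.16×1 + 0.41×2) = 3.0292
Node E: 1 + 2.44 = 3.44
Node F: 1 + 3.44 = 4.44

4.44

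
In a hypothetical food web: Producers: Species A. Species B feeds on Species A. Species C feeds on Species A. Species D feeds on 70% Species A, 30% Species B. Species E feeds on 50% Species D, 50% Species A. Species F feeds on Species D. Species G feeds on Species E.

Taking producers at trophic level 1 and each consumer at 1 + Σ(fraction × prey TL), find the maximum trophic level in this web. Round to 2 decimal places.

Species B: 1 + 1 = 2
Species C: 1 + 1 = 2
Species D: 1 + (0.7×1 + 0.3×2) = 2.3
Species E: 1 + (0.5×2.3 + 0.5×1) = 2.65
Species F: 1 + 2.3 = 3.3
Species G: 1 + 2.65 = 3.65

3.65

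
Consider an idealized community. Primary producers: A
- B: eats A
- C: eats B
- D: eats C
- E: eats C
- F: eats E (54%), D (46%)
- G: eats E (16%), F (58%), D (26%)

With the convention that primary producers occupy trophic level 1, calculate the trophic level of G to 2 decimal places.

B: 1 + 1 = 2
C: 1 + 2 = 3
D: 1 + 3 = 4
E: 1 + 3 = 4
F: 1 + (0.54×4 + 0.46×4) = 5
G: 1 + (0.16×4 + 0.58×5 + 0.26×4) = 5.58

5.58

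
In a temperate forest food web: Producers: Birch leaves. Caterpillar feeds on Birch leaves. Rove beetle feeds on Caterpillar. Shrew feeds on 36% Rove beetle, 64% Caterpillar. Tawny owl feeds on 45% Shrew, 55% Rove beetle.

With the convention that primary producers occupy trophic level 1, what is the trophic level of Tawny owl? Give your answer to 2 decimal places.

Caterpillar: 1 + 1 = 2
Rove beetle: 1 + 2 = 3
Shrew: 1 + (0.36×3 + 0.64×2) = 3.36
Tawny owl: 1 + (0.45×3.36 + 0.55×3) = 4.162

4.16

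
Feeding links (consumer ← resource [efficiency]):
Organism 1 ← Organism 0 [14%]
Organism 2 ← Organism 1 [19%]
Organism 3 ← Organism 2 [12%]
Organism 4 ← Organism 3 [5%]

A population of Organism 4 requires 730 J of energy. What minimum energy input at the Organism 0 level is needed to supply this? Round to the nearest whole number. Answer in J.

4573935 J

Cumulative transfer efficiency: 0.14 × 0.19 × 0.12 × 0.05 = 0.0001596
Organism 0 energy = 730 / 0.0001596 = 4573935 J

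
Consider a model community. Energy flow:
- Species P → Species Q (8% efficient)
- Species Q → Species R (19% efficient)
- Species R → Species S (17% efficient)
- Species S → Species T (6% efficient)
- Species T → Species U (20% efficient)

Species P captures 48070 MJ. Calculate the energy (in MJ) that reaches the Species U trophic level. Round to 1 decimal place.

1.5 MJ

Species Q: 48070 × 0.08 = 3845.6 MJ
Species R: 3845.6 × 0.19 = 730.664 MJ
Species S: 730.664 × 0.17 = 124.21288 MJ
Species T: 124.21288 × 0.06 = 7.4527728 MJ
Species U: 7.4527728 × 0.2 = 1.49055456 MJ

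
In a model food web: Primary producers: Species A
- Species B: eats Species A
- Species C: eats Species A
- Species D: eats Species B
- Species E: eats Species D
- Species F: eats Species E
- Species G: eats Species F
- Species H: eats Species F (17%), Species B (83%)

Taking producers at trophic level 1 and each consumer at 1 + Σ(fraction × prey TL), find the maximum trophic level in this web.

6

Species B: 1 + 1 = 2
Species C: 1 + 1 = 2
Species D: 1 + 2 = 3
Species E: 1 + 3 = 4
Species F: 1 + 4 = 5
Species G: 1 + 5 = 6
Species H: 1 + (0.17×5 + 0.83×2) = 3.51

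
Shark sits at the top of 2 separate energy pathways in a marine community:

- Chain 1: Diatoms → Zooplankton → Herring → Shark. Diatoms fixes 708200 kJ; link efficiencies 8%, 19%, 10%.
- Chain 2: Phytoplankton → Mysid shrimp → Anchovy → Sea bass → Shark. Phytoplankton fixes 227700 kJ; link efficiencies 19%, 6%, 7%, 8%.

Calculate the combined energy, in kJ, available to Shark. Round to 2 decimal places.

Chain 1: 708200 × 0.08 × 0.19 × 0.1 = 1076.464 kJ
Chain 2: 227700 × 0.19 × 0.06 × 0.07 × 0.08 = 14.536368 kJ
Total at Shark: 1076.464 + 14.536368 = 1091.000368 kJ

1091.00 kJ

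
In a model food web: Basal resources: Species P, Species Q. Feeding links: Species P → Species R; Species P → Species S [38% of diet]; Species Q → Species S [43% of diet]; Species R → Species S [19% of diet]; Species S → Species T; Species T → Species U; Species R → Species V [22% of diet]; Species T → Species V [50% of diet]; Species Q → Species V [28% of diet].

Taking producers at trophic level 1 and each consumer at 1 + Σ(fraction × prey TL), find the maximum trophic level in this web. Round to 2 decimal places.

Species R: 1 + 1 = 2
Species S: 1 + (0.38×1 + 0.43×1 + 0.19×2) = 2.19
Species T: 1 + 2.19 = 3.19
Species U: 1 + 3.19 = 4.19
Species V: 1 + (0.22×2 + 0.5×3.19 + 0.28×1) = 3.315

4.19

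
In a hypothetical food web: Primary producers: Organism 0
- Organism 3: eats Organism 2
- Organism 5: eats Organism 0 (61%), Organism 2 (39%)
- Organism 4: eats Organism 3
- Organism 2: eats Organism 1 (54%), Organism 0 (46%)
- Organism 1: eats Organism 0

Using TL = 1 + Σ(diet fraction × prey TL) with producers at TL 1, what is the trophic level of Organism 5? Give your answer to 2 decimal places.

Organism 1: 1 + 1 = 2
Organism 2: 1 + (0.54×2 + 0.46×1) = 2.54
Organism 3: 1 + 2.54 = 3.54
Organism 4: 1 + 3.54 = 4.54
Organism 5: 1 + (0.61×1 + 0.39×2.54) = 2.6006

2.60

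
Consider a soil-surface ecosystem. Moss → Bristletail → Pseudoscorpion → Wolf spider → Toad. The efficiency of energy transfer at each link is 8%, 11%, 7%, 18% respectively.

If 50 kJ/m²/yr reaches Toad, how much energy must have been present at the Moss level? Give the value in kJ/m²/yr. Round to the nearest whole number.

450938 kJ/m²/yr

Cumulative transfer efficiency: 0.08 × 0.11 × 0.07 × 0.18 = 0.00011088
Moss energy = 50 / 0.00011088 = 450938 kJ/m²/yr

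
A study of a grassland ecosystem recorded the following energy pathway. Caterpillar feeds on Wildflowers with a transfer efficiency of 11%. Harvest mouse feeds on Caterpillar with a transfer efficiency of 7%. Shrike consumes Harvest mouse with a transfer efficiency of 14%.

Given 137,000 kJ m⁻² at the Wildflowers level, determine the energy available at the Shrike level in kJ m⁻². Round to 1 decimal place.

147.7 kJ m⁻²

Caterpillar: 137000 × 0.11 = 15070 kJ m⁻²
Harvest mouse: 15070 × 0.07 = 1054.9 kJ m⁻²
Shrike: 1054.9 × 0.14 = 147.686 kJ m⁻²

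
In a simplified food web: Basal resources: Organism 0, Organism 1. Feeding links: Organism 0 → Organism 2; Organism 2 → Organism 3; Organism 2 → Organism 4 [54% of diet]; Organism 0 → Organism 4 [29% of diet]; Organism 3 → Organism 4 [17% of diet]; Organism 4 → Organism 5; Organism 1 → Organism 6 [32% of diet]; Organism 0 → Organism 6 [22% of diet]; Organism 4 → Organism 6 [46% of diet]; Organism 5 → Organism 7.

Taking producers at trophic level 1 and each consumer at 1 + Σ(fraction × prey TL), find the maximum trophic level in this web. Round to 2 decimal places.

Organism 2: 1 + 1 = 2
Organism 3: 1 + 2 = 3
Organism 4: 1 + (0.54×2 + 0.29×1 + 0.17×3) = 2.88
Organism 5: 1 + 2.88 = 3.88
Organism 6: 1 + (0.32×1 + 0.22×1 + 0.46×2.88) = 2.8648
Organism 7: 1 + 3.88 = 4.88

4.88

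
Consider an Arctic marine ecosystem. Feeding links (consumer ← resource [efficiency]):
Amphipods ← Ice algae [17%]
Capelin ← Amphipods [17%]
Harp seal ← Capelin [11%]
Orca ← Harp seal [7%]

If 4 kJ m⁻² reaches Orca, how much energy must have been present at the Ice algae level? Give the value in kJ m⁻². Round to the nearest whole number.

Cumulative transfer efficiency: 0.17 × 0.17 × 0.11 × 0.07 = 0.00022253
Ice algae energy = 4 / 0.00022253 = 17975 kJ m⁻²

17975 kJ m⁻²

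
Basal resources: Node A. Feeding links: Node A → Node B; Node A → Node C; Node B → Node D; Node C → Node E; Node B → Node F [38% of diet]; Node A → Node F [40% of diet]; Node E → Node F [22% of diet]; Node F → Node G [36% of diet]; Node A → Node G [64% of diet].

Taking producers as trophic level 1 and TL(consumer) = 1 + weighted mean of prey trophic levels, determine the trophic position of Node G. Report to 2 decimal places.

Node B: 1 + 1 = 2
Node C: 1 + 1 = 2
Node D: 1 + 2 = 3
Node E: 1 + 2 = 3
Node F: 1 + (0.38×2 + 0.4×1 + 0.22×3) = 2.82
Node G: 1 + (0.36×2.82 + 0.64×1) = 2.6552

2.66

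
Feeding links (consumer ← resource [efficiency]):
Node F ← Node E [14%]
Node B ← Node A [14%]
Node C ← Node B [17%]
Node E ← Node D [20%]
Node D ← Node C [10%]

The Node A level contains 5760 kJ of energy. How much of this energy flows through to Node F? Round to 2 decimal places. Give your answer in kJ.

Node B: 5760 × 0.14 = 806.4 kJ
Node C: 806.4 × 0.17 = 137.088 kJ
Node D: 137.088 × 0.1 = 13.7088 kJ
Node E: 13.7088 × 0.2 = 2.74176 kJ
Node F: 2.74176 × 0.14 = 0.3838464 kJ

0.38 kJ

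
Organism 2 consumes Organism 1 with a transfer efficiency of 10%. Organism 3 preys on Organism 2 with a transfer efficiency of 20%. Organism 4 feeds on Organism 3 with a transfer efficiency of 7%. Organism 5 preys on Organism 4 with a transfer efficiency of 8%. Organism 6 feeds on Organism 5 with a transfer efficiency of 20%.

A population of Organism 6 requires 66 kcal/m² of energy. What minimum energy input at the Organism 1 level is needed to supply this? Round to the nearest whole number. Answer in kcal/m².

Cumulative transfer efficiency: 0.1 × 0.2 × 0.07 × 0.08 × 0.2 = 0.0000224
Organism 1 energy = 66 / 0.0000224 = 2946429 kcal/m²

2946429 kcal/m²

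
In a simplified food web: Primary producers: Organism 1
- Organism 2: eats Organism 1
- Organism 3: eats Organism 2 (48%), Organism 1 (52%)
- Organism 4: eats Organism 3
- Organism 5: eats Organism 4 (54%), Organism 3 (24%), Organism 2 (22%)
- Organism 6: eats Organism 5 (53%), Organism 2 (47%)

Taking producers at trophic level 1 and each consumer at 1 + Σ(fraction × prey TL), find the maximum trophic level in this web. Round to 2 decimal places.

Organism 2: 1 + 1 = 2
Organism 3: 1 + (0.48×2 + 0.52×1) = 2.48
Organism 4: 1 + 2.48 = 3.48
Organism 5: 1 + (0.54×3.48 + 0.24×2.48 + 0.22×2) = 3.9144
Organism 6: 1 + (0.53×3.9144 + 0.47×2) = 4.014632

4.01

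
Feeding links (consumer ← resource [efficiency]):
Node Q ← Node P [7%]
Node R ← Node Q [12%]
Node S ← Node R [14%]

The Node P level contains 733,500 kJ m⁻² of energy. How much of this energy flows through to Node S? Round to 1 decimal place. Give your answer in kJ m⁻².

862.6 kJ m⁻²

Node Q: 733500 × 0.07 = 51345 kJ m⁻²
Node R: 51345 × 0.12 = 6161.4 kJ m⁻²
Node S: 6161.4 × 0.14 = 862.596 kJ m⁻²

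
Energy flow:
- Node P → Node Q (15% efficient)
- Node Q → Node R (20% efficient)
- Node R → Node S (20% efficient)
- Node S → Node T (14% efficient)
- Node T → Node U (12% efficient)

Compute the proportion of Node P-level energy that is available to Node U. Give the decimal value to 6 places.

0.000101

Product of link efficiencies: 0.15 × 0.2 × 0.2 × 0.14 × 0.12 = 0.0001008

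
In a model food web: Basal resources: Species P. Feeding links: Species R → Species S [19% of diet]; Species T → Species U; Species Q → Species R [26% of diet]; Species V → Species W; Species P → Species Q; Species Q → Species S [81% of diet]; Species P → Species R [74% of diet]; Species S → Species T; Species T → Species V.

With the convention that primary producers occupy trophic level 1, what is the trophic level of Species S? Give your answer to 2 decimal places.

Species Q: 1 + 1 = 2
Species R: 1 + (0.74×1 + 0.26×2) = 2.26
Species S: 1 + (0.81×2 + 0.19×2.26) = 3.0494
Species T: 1 + 3.0494 = 4.0494
Species U: 1 + 4.0494 = 5.0494
Species V: 1 + 4.0494 = 5.0494
Species W: 1 + 5.0494 = 6.0494

3.05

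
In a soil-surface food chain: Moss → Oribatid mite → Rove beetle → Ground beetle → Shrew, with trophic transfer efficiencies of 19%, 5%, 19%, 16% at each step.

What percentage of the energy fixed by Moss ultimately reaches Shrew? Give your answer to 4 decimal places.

Product of link efficiencies: 0.19 × 0.05 × 0.19 × 0.16 = 0.0002888
As a percentage: 0.0002888 × 100 = 0.0289%

0.0289%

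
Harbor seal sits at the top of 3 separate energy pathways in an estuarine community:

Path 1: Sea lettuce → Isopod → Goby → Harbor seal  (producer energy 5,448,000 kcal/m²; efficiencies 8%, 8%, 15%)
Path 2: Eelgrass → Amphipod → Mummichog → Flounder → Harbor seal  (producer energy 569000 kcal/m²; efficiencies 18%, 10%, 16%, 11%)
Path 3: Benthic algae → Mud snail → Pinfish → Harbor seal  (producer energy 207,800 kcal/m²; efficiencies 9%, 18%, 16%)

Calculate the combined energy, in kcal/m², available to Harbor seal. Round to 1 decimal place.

5949.0 kcal/m²

Path 1: 5448000 × 0.08 × 0.08 × 0.15 = 5230.08 kcal/m²
Path 2: 569000 × 0.18 × 0.1 × 0.16 × 0.11 = 180.2592 kcal/m²
Path 3: 207800 × 0.09 × 0.18 × 0.16 = 538.6176 kcal/m²
Total at Harbor seal: 5230.08 + 180.2592 + 538.6176 = 5948.9568 kcal/m²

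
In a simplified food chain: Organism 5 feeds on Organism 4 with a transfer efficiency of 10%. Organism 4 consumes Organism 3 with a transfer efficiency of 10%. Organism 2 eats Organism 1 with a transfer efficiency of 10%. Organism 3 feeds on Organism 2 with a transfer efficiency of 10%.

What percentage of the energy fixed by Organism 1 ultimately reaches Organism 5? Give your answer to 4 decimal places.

Product of link efficiencies: 0.1 × 0.1 × 0.1 × 0.1 = 0.0001
As a percentage: 0.0001 × 100 = 0.0100%

0.0100%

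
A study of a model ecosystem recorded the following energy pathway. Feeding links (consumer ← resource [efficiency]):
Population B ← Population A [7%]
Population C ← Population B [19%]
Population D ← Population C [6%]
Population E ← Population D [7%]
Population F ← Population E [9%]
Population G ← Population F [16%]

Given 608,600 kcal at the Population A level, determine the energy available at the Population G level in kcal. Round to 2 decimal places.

0.49 kcal

Population B: 608600 × 0.07 = 42602 kcal
Population C: 42602 × 0.19 = 8094.38 kcal
Population D: 8094.38 × 0.06 = 485.6628 kcal
Population E: 485.6628 × 0.07 = 33.996396 kcal
Population F: 33.996396 × 0.09 = 3.05967564 kcal
Population G: 3.05967564 × 0.16 = 0.4895481024 kcal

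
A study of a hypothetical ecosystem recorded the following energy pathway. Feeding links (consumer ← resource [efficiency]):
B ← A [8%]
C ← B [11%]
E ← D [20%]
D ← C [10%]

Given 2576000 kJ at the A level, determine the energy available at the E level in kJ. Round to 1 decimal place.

453.4 kJ

B: 2576000 × 0.08 = 206080 kJ
C: 206080 × 0.11 = 22668.8 kJ
D: 22668.8 × 0.1 = 2266.88 kJ
E: 2266.88 × 0.2 = 453.376 kJ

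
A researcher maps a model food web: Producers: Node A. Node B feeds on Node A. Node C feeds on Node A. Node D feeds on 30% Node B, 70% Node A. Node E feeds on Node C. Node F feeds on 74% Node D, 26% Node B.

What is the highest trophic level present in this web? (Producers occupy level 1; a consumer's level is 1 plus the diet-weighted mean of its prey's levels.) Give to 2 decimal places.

Node B: 1 + 1 = 2
Node C: 1 + 1 = 2
Node D: 1 + (0.3×2 + 0.7×1) = 2.3
Node E: 1 + 2 = 3
Node F: 1 + (0.74×2.3 + 0.26×2) = 3.222

3.22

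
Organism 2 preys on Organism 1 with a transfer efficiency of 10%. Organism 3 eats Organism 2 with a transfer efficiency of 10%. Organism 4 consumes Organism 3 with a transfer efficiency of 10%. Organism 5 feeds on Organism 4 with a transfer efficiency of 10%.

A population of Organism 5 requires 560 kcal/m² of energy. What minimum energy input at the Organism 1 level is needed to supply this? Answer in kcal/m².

5600000 kcal/m²

Cumulative transfer efficiency: 0.1 × 0.1 × 0.1 × 0.1 = 0.0001
Organism 1 energy = 560 / 0.0001 = 5600000 kcal/m²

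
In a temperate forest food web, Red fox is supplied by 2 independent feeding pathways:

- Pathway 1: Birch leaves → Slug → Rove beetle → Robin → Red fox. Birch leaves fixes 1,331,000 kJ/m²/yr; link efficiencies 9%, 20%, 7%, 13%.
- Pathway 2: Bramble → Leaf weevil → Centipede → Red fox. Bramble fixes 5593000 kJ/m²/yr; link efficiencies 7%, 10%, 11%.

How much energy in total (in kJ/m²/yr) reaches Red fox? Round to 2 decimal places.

Pathway 1: 1331000 × 0.09 × 0.2 × 0.07 × 0.13 = 218.0178 kJ/m²/yr
Pathway 2: 5593000 × 0.07 × 0.1 × 0.11 = 4306.61 kJ/m²/yr
Total at Red fox: 218.0178 + 4306.61 = 4524.6278 kJ/m²/yr

4524.63 kJ/m²/yr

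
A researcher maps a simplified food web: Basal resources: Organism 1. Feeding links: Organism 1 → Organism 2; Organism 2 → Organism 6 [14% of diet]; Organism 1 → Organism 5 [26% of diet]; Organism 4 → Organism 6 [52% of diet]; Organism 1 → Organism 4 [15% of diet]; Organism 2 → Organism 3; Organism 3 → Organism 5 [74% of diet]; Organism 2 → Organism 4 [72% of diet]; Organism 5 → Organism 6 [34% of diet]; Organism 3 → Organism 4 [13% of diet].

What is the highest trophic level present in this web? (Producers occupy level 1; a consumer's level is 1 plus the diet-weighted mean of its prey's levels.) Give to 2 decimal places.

4.01

Organism 2: 1 + 1 = 2
Organism 3: 1 + 2 = 3
Organism 4: 1 + (0.13×3 + 0.15×1 + 0.72×2) = 2.98
Organism 5: 1 + (0.74×3 + 0.26×1) = 3.48
Organism 6: 1 + (0.52×2.98 + 0.34×3.48 + 0.14×2) = 4.0128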